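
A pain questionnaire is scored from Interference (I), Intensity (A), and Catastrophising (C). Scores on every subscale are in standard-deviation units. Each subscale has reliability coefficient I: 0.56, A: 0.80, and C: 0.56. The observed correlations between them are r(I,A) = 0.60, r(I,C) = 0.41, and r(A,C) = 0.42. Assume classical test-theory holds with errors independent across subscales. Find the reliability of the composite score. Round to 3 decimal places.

Var(I+A+C) = 3 + 2·[0.60 + 0.41 + 0.42] = 3 + 2.86 = 5.86.
Because errors are independent across components, Cov(Tᵢ,Tⱼ) = Cov(Xᵢ,Xⱼ); the off-diagonal part of the true-score variance is the same as above.
True-score variance = [0.56 + 0.80 + 0.56] + 2.86 = 1.92 + 2.86 = 4.78.
Reliability = 4.78 / 5.86 = 0.816.

0.816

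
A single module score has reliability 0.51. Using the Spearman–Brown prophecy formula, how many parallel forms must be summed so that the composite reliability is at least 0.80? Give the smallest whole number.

4

k ≥ ρ*(1−ρ₁)/(ρ₁(1−ρ*)) = 0.80·0.49 / (0.51·0.20) = 3.843.
Smallest integer k = 4.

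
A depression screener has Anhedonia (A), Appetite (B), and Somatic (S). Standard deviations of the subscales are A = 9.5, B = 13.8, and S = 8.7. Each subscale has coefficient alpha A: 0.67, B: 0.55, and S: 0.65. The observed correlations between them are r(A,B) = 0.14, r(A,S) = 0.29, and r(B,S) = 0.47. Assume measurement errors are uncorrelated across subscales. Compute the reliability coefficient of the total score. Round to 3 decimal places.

0.744

Var(A+B+S) = 9.5² + 13.8² + 8.7² + 2·[9.5·13.8·0.14 + 9.5·8.7·0.29 + 13.8·8.7·0.47] = 356.38 + 197.501 = 553.881.
With uncorrelated errors the cross-covariances are all true-score covariance, so they carry over unchanged; only the diagonal terms shrink to ρᵢσᵢ².
True-score variance = [9.5²·0.67 + 13.8²·0.55 + 8.7²·0.65] + 197.501 = 214.408 + 197.501 = 411.909.
Reliability = 411.909 / 553.881 = 0.744.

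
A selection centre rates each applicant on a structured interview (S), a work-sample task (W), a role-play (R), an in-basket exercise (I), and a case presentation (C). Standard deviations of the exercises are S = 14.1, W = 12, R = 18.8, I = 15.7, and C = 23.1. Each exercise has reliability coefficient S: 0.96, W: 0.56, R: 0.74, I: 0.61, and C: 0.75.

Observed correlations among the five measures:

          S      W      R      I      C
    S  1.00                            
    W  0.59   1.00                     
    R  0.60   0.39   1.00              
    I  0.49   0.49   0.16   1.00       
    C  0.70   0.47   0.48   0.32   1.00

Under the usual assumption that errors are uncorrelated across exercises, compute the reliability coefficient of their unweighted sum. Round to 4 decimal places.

0.9026

Var(S+W+R+I+C) = 14.1² + 12² + 18.8² + 15.7² + 23.1² + 2·[14.1·12·0.59 + 14.1·18.8·0.60 + 14.1·15.7·0.49 + 14.1·23.1·0.70 + 12·18.8·0.39 + 12·15.7·0.49 + 12·23.1·0.47 + 18.8·15.7·0.16 + 18.8·23.1·0.48 + 15.7·23.1·0.32] = 1476.35 + 2555.33 = 4031.68.
With uncorrelated errors the cross-covariances are all true-score covariance, so they carry over unchanged; only the diagonal terms shrink to ρᵢσᵢ².
True-score variance = [14.1²·0.96 + 12²·0.56 + 18.8²·0.74 + 15.7²·0.61 + 23.1²·0.75] + 2555.33 = 1083.61 + 2555.33 = 3638.94.
Reliability = 3638.94 / 4031.68 = 0.9026.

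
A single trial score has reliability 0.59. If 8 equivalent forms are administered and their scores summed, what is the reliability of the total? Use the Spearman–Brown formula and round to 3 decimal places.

ρ_k = kρ / (1 + (k−1)ρ) = 8·0.59 / (1 + 7·0.59) = 4.720 / 5.130 = 0.920.

0.920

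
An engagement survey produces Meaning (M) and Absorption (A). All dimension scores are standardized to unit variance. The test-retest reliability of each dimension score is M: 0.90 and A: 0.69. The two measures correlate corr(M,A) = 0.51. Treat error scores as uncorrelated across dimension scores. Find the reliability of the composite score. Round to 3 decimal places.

0.864

Var(M+A) = 2 + 2·[0.51] = 2 + 1.02 = 3.02.
Because errors are independent across components, Cov(Tᵢ,Tⱼ) = Cov(Xᵢ,Xⱼ); the off-diagonal part of the true-score variance is the same as above.
True-score variance = [0.90 + 0.69] + 1.02 = 1.59 + 1.02 = 2.61.
Reliability = 2.61 / 3.02 = 0.864.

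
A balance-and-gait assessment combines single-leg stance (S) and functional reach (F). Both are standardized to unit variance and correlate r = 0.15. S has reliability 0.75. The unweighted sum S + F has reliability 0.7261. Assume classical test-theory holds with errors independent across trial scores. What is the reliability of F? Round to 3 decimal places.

0.620

Var(S+F) = 2 + 2·0.15 = 2.300.
True-score variance = ρ_S + ρ_F + 2·0.15, so 0.7261 = (0.75 + ρ_F + 0.30) / 2.300.
ρ_F = 0.7261·2.300 − 0.75 − 0.30 = 0.620.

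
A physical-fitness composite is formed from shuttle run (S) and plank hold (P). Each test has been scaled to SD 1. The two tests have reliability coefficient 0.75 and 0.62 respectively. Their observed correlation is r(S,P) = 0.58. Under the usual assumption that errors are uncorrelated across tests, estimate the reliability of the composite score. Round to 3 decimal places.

Var(S+P) = 2 + 2·[0.58] = 2 + 1.16 = 3.16.
With uncorrelated errors the cross-covariances are all true-score covariance, so they carry over unchanged; only the diagonal terms shrink to ρᵢσᵢ².
True-score variance = [0.75 + 0.62] + 1.16 = 1.37 + 1.16 = 2.53.
Reliability = 2.53 / 3.16 = 0.801.

0.801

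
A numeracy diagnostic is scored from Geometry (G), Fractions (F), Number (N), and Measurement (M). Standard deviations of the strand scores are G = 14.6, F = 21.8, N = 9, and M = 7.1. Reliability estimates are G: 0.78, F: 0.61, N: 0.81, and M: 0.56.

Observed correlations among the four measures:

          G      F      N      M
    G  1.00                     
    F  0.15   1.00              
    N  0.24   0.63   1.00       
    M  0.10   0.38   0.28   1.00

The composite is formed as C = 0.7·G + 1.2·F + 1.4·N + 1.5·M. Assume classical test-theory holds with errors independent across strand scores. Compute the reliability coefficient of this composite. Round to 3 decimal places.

Var(C) = 0.7²·14.6² + 1.2²·21.8² + 1.4²·9² + 1.5²·7.1² + 2·[0.84·14.6·21.8·0.15 + 0.98·14.6·9·0.24 + 1.05·14.6·7.1·0.10 + 1.68·21.8·9·0.63 + 1.8·21.8·7.1·0.38 + 2.1·9·7.1·0.28] = 1060.98 + 865.987 = 1926.96.
With uncorrelated errors the cross-covariances are all true-score covariance, so they carry over unchanged; only the diagonal terms shrink to ρᵢσᵢ².
True-score variance = [0.7²·14.6²·0.78 + 1.2²·21.8²·0.61 + 1.4²·9²·0.81 + 1.5²·7.1²·0.56] + 865.987 = 691.033 + 865.987 = 1557.02.
Reliability = 1557.02 / 1926.96 = 0.808.

0.808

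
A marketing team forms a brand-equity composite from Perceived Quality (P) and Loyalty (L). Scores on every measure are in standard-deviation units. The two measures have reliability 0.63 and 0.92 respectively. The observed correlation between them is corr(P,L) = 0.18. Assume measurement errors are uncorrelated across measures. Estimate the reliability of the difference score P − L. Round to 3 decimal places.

Var(P−L) = 1 + 1 − 2·0.18 = 2 − 0.36 = 1.64.
With uncorrelated errors the cross-covariances are all true-score covariance, so they carry over unchanged; only the diagonal terms shrink to ρᵢσᵢ².
True-score variance = [0.63 + 0.92] − 0.36 = 1.55 − 0.36 = 1.19.
Reliability = 1.19 / 1.64 = 0.726.

0.726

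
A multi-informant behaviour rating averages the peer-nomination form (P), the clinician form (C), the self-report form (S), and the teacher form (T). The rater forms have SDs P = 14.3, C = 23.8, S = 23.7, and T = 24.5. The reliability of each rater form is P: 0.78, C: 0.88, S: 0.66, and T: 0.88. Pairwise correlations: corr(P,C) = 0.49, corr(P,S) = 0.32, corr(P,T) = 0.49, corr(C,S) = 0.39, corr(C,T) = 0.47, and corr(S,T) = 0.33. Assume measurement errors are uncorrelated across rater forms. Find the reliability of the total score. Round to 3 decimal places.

Var(P+C+S+T) = 14.3² + 23.8² + 23.7² + 24.5² + 2·[14.3·23.8·0.49 + 14.3·23.7·0.32 + 14.3·24.5·0.49 + 23.8·23.7·0.39 + 23.8·24.5·0.47 + 23.7·24.5·0.33] = 1932.87 + 2265.09 = 4197.96.
Under uncorrelated errors the observed covariances equal the true-score covariances, so only the own-variance terms attenuate.
True-score variance = [14.3²·0.78 + 23.8²·0.88 + 23.7²·0.66 + 24.5²·0.88] + 2265.09 = 1556.9 + 2265.09 = 3821.99.
Reliability = 3821.99 / 4197.96 = 0.910.

0.910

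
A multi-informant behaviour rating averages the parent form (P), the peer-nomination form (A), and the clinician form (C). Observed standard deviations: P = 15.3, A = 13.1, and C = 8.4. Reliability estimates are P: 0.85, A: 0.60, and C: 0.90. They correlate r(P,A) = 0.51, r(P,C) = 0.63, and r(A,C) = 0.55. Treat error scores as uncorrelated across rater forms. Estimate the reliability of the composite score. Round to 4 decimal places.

0.8850

Var(P+A+C) = 15.3² + 13.1² + 8.4² + 2·[15.3·13.1·0.51 + 15.3·8.4·0.63 + 13.1·8.4·0.55] = 476.26 + 487.418 = 963.678.
With uncorrelated errors the cross-covariances are all true-score covariance, so they carry over unchanged; only the diagonal terms shrink to ρᵢσᵢ².
True-score variance = [15.3²·0.85 + 13.1²·0.60 + 8.4²·0.90] + 487.418 = 365.447 + 487.418 = 852.864.
Reliability = 852.864 / 963.678 = 0.8850.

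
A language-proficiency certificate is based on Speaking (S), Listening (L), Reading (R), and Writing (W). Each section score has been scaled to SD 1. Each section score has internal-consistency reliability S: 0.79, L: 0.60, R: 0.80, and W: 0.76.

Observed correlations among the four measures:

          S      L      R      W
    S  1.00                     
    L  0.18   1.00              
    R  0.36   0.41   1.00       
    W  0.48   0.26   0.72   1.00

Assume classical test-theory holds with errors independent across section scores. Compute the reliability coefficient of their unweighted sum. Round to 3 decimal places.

Var(S+L+R+W) = 4 + 2·[0.18 + 0.36 + 0.48 + 0.41 + 0.26 + 0.72] = 4 + 4.82 = 8.82.
Because errors are independent across components, Cov(Tᵢ,Tⱼ) = Cov(Xᵢ,Xⱼ); the off-diagonal part of the true-score variance is the same as above.
True-score variance = [0.79 + 0.60 + 0.80 + 0.76] + 4.82 = 2.95 + 4.82 = 7.77.
Reliability = 7.77 / 8.82 = 0.881.

0.881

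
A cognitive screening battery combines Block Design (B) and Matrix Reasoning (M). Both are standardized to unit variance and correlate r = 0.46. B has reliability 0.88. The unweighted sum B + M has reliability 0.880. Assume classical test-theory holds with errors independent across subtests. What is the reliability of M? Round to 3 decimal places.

Var(B+M) = 2 + 2·0.46 = 2.920.
True-score variance = ρ_B + ρ_M + 2·0.46, so 0.880 = (0.88 + ρ_M + 0.92) / 2.920.
ρ_M = 0.880·2.920 − 0.88 − 0.92 = 0.770.

0.770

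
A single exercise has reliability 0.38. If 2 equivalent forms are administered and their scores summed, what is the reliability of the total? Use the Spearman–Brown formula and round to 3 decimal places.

0.551

ρ_k = kρ / (1 + (k−1)ρ) = 2·0.38 / (1 + 1·0.38) = 0.760 / 1.380 = 0.551.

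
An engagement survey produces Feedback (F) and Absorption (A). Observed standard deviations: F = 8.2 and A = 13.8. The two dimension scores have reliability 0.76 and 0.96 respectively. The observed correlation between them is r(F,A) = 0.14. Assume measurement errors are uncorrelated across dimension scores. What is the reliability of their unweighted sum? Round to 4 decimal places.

Var(F+A) = 8.2² + 13.8² + 2·[8.2·13.8·0.14] = 257.68 + 31.6848 = 289.365.
Under uncorrelated errors the observed covariances equal the true-score covariances, so only the own-variance terms attenuate.
True-score variance = [8.2²·0.76 + 13.8²·0.96] + 31.6848 = 233.925 + 31.6848 = 265.61.
Reliability = 265.61 / 289.365 = 0.9179.

0.9179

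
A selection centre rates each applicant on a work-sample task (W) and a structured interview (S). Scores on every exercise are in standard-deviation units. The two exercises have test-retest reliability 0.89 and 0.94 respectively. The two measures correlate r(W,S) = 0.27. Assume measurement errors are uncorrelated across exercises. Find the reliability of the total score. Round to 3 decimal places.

Var(W+S) = 2 + 2·[0.27] = 2 + 0.54 = 2.54.
Under uncorrelated errors the observed covariances equal the true-score covariances, so only the own-variance terms attenuate.
True-score variance = [0.89 + 0.94] + 0.54 = 1.83 + 0.54 = 2.37.
Reliability = 2.37 / 2.54 = 0.933.

0.933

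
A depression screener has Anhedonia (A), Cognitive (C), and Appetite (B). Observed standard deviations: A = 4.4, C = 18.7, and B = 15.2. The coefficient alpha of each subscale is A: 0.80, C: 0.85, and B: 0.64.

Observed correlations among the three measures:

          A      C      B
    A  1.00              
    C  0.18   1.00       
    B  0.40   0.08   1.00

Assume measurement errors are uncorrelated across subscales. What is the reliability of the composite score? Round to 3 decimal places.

0.809

Var(A+C+B) = 4.4² + 18.7² + 15.2² + 2·[4.4·18.7·0.18 + 4.4·15.2·0.40 + 18.7·15.2·0.08] = 600.09 + 128.603 = 728.693.
Under uncorrelated errors the observed covariances equal the true-score covariances, so only the own-variance terms attenuate.
True-score variance = [4.4²·0.80 + 18.7²·0.85 + 15.2²·0.64] + 128.603 = 460.59 + 128.603 = 589.193.
Reliability = 589.193 / 728.693 = 0.809.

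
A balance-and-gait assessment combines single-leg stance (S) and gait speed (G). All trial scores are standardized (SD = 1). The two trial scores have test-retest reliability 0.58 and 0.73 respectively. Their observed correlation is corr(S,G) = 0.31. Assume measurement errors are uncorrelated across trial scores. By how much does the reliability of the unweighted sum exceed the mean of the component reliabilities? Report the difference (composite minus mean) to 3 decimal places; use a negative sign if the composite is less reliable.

0.082

Var(sum) = 2 + 0.62 = 2.62; true-score variance = 1.31 + 0.62 = 1.93; composite reliability = 0.7366.
Mean component reliability = 0.6550.
Difference = 0.7366 − 0.6550 = 0.082.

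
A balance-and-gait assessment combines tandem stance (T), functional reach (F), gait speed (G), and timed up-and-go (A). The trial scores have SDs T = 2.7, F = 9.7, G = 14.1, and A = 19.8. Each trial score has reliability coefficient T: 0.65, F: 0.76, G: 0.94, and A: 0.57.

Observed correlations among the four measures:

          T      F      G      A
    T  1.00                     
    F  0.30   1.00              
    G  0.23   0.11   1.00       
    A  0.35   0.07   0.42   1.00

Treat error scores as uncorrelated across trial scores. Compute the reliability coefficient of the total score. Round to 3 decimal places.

0.805

Var(T+F+G+A) = 2.7² + 9.7² + 14.1² + 19.8² + 2·[2.7·9.7·0.30 + 2.7·14.1·0.23 + 2.7·19.8·0.35 + 9.7·14.1·0.11 + 9.7·19.8·0.07 + 14.1·19.8·0.42] = 692.23 + 362.137 = 1054.37.
Under uncorrelated errors the observed covariances equal the true-score covariances, so only the own-variance terms attenuate.
True-score variance = [2.7²·0.65 + 9.7²·0.76 + 14.1²·0.94 + 19.8²·0.57] + 362.137 = 486.591 + 362.137 = 848.728.
Reliability = 848.728 / 1054.37 = 0.805.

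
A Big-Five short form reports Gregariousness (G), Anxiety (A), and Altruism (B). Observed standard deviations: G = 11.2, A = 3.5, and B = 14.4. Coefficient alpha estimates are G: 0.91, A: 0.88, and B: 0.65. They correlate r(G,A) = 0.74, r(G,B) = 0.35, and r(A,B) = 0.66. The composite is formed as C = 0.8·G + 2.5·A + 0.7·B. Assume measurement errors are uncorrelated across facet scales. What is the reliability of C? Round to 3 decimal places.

Var(C) = 0.8²·11.2² + 2.5²·3.5² + 0.7²·14.4² + 2·[2·11.2·3.5·0.74 + 0.56·11.2·14.4·0.35 + 1.75·3.5·14.4·0.66] = 258.451 + 295.678 = 554.128.
Under uncorrelated errors the observed covariances equal the true-score covariances, so only the own-variance terms attenuate.
True-score variance = [0.8²·11.2²·0.91 + 2.5²·3.5²·0.88 + 0.7²·14.4²·0.65] + 295.678 = 206.475 + 295.678 = 502.153.
Reliability = 502.153 / 554.128 = 0.906.

0.906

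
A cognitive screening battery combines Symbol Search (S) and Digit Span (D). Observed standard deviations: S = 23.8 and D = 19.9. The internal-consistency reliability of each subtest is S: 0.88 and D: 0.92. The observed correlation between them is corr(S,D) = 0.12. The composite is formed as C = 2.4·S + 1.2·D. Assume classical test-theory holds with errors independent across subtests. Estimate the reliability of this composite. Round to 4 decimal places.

0.8949

Var(C) = 2.4²·23.8² + 1.2²·19.9² + 2·[2.88·23.8·19.9·0.12] = 3832.95 + 327.366 = 4160.31.
With uncorrelated errors the cross-covariances are all true-score covariance, so they carry over unchanged; only the diagonal terms shrink to ρᵢσᵢ².
True-score variance = [2.4²·23.8²·0.88 + 1.2²·19.9²·0.92] + 327.366 = 3395.81 + 327.366 = 3723.17.
Reliability = 3723.17 / 4160.31 = 0.8949.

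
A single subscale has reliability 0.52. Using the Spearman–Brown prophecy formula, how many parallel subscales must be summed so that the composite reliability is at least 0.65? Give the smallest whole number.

k ≥ ρ*(1−ρ₁)/(ρ₁(1−ρ*)) = 0.65·0.48 / (0.52·0.35) = 1.714.
Smallest integer k = 2.

2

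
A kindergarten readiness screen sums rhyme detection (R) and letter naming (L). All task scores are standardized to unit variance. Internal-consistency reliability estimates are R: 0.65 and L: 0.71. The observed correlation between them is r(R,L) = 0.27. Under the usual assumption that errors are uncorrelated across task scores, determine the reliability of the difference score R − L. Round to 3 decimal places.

0.562

Var(R−L) = 1 + 1 − 2·0.27 = 2 − 0.54 = 1.46.
With uncorrelated errors the cross-covariances are all true-score covariance, so they carry over unchanged; only the diagonal terms shrink to ρᵢσᵢ².
True-score variance = [0.65 + 0.71] − 0.54 = 1.36 − 0.54 = 0.82.
Reliability = 0.82 / 1.46 = 0.562.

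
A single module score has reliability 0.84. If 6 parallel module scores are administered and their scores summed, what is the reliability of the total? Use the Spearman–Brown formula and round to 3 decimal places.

0.969

ρ_k = kρ / (1 + (k−1)ρ) = 6·0.84 / (1 + 5·0.84) = 5.040 / 5.200 = 0.969.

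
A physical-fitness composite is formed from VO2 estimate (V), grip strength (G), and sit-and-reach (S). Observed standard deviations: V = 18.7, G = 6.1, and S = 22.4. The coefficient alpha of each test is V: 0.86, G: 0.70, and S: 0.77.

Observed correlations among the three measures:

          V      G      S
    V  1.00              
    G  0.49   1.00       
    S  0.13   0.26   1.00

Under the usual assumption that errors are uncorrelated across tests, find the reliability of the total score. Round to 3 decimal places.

0.851

Var(V+G+S) = 18.7² + 6.1² + 22.4² + 2·[18.7·6.1·0.49 + 18.7·22.4·0.13 + 6.1·22.4·0.26] = 888.66 + 291.75 = 1180.41.
Because errors are independent across components, Cov(Tᵢ,Tⱼ) = Cov(Xᵢ,Xⱼ); the off-diagonal part of the true-score variance is the same as above.
True-score variance = [18.7²·0.86 + 6.1²·0.70 + 22.4²·0.77] + 291.75 = 713.136 + 291.75 = 1004.89.
Reliability = 1004.89 / 1180.41 = 0.851.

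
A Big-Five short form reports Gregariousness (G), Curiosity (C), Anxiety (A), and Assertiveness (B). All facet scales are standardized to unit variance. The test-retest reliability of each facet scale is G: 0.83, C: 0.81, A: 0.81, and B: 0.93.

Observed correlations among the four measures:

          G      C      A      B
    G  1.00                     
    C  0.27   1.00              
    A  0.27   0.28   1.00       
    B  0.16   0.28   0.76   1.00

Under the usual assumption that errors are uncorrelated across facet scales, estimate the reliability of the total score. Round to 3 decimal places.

Var(G+C+A+B) = 4 + 2·[0.27 + 0.27 + 0.16 + 0.28 + 0.28 + 0.76] = 4 + 4.04 = 8.04.
With uncorrelated errors the cross-covariances are all true-score covariance, so they carry over unchanged; only the diagonal terms shrink to ρᵢσᵢ².
True-score variance = [0.83 + 0.81 + 0.81 + 0.93] + 4.04 = 3.38 + 4.04 = 7.42.
Reliability = 7.42 / 8.04 = 0.923.

0.923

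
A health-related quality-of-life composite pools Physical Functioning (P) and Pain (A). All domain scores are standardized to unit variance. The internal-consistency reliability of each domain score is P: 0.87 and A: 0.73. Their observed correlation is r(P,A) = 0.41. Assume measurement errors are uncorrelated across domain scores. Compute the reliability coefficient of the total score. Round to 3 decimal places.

Var(P+A) = 2 + 2·[0.41] = 2 + 0.82 = 2.82.
Because errors are independent across components, Cov(Tᵢ,Tⱼ) = Cov(Xᵢ,Xⱼ); the off-diagonal part of the true-score variance is the same as above.
True-score variance = [0.87 + 0.73] + 0.82 = 1.6 + 0.82 = 2.42.
Reliability = 2.42 / 2.82 = 0.858.

0.858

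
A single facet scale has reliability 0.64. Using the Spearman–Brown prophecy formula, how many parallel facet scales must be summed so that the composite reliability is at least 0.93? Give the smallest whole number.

8

k ≥ ρ*(1−ρ₁)/(ρ₁(1−ρ*)) = 0.93·0.36 / (0.64·0.07) = 7.473.
Smallest integer k = 8.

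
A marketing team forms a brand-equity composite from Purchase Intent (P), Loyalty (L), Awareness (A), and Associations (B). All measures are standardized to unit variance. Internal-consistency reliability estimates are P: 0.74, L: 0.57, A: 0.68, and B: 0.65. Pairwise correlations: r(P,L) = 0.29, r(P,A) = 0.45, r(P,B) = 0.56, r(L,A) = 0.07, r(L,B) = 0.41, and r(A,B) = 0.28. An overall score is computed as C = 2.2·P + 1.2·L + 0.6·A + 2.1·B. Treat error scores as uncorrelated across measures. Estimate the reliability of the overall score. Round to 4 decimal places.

0.8379

Var(C) = 2.2² + 1.2² + 0.6² + 2.1² + 2·[2.64·0.29 + 1.32·0.45 + 4.62·0.56 + 0.72·0.07 + 2.52·0.41 + 1.26·0.28] = 11.05 + 10.7664 = 21.8164.
Under uncorrelated errors the observed covariances equal the true-score covariances, so only the own-variance terms attenuate.
True-score variance = [2.2²·0.74 + 1.2²·0.57 + 0.6²·0.68 + 2.1²·0.65] + 10.7664 = 7.5137 + 10.7664 = 18.2801.
Reliability = 18.2801 / 21.8164 = 0.8379.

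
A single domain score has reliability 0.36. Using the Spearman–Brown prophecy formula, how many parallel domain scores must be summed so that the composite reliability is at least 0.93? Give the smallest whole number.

24

k ≥ ρ*(1−ρ₁)/(ρ₁(1−ρ*)) = 0.93·0.64 / (0.36·0.07) = 23.619.
Smallest integer k = 24.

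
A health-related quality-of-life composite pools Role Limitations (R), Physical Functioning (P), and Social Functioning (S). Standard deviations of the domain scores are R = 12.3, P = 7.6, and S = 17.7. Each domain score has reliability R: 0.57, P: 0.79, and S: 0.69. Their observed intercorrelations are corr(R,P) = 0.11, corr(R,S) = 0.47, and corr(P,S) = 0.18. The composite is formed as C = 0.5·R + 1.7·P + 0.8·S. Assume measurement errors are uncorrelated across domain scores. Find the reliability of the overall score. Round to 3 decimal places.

0.801

Var(C) = 0.5²·12.3² + 1.7²·7.6² + 0.8²·17.7² + 2·[0.85·12.3·7.6·0.11 + 0.4·12.3·17.7·0.47 + 1.36·7.6·17.7·0.18] = 405.255 + 165.201 = 570.455.
With uncorrelated errors the cross-covariances are all true-score covariance, so they carry over unchanged; only the diagonal terms shrink to ρᵢσᵢ².
True-score variance = [0.5²·12.3²·0.57 + 1.7²·7.6²·0.79 + 0.8²·17.7²·0.69] + 165.201 = 291.78 + 165.201 = 456.98.
Reliability = 456.98 / 570.455 = 0.801.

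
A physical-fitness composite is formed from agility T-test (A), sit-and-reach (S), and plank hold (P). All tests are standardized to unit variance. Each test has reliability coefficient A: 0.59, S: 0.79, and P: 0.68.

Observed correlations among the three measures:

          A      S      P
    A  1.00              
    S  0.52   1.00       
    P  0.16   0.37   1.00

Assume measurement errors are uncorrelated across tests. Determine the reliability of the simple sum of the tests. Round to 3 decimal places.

0.816

Var(A+S+P) = 3 + 2·[0.52 + 0.16 + 0.37] = 3 + 2.1 = 5.1.
Under uncorrelated errors the observed covariances equal the true-score covariances, so only the own-variance terms attenuate.
True-score variance = [0.59 + 0.79 + 0.68] + 2.1 = 2.06 + 2.1 = 4.16.
Reliability = 4.16 / 5.1 = 0.816.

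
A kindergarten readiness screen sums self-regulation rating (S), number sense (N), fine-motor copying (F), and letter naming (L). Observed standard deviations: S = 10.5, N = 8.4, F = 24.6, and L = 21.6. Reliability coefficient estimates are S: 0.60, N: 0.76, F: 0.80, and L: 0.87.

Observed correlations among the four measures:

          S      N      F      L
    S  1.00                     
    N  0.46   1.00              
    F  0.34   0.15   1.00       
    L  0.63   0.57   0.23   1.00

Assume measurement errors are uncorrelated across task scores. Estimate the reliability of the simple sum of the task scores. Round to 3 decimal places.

Var(S+N+F+L) = 10.5² + 8.4² + 24.6² + 21.6² + 2·[10.5·8.4·0.46 + 10.5·24.6·0.34 + 10.5·21.6·0.63 + 8.4·24.6·0.15 + 8.4·21.6·0.57 + 24.6·21.6·0.23] = 1252.53 + 1055.82 = 2308.35.
Because errors are independent across components, Cov(Tᵢ,Tⱼ) = Cov(Xᵢ,Xⱼ); the off-diagonal part of the true-score variance is the same as above.
True-score variance = [10.5²·0.60 + 8.4²·0.76 + 24.6²·0.80 + 21.6²·0.87] + 1055.82 = 1009.81 + 1055.82 = 2065.63.
Reliability = 2065.63 / 2308.35 = 0.895.

0.895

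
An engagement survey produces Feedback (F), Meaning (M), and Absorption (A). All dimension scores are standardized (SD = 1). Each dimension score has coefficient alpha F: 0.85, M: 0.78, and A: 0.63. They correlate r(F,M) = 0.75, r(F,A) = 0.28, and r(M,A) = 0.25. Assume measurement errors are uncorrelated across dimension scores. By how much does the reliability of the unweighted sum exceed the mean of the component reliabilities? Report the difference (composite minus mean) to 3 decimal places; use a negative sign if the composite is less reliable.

0.114

Var(sum) = 3 + 2.56 = 5.56; true-score variance = 2.26 + 2.56 = 4.82; composite reliability = 0.8669.
Mean component reliability = 0.7533.
Difference = 0.8669 − 0.7533 = 0.114.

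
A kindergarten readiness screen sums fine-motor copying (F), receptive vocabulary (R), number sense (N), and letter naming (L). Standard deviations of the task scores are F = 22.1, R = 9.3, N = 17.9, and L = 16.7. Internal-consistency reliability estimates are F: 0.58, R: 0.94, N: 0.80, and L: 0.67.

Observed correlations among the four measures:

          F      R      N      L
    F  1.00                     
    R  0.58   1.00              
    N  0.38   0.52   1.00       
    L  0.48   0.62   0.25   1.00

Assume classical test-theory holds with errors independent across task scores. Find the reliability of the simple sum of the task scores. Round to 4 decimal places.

0.8581

Var(F+R+N+L) = 22.1² + 9.3² + 17.9² + 16.7² + 2·[22.1·9.3·0.58 + 22.1·17.9·0.38 + 22.1·16.7·0.48 + 9.3·17.9·0.52 + 9.3·16.7·0.62 + 17.9·16.7·0.25] = 1174.2 + 1408.55 = 2582.75.
With uncorrelated errors the cross-covariances are all true-score covariance, so they carry over unchanged; only the diagonal terms shrink to ρᵢσᵢ².
True-score variance = [22.1²·0.58 + 9.3²·0.94 + 17.9²·0.80 + 16.7²·0.67] + 1408.55 = 807.763 + 1408.55 = 2216.31.
Reliability = 2216.31 / 2582.75 = 0.8581.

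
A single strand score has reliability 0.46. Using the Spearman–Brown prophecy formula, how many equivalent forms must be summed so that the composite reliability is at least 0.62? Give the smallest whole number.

2

k ≥ ρ*(1−ρ₁)/(ρ₁(1−ρ*)) = 0.62·0.54 / (0.46·0.38) = 1.915.
Smallest integer k = 2.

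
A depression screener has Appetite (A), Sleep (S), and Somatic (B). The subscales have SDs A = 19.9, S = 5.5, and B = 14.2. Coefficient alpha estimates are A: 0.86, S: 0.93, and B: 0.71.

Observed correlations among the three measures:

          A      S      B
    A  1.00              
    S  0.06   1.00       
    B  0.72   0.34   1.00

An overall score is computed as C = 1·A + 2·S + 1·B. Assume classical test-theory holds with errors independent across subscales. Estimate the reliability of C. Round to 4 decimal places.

Var(C) = 19.9² + 2²·5.5² + 14.2² + 2·[2·19.9·5.5·0.06 + 19.9·14.2·0.72 + 2·5.5·14.2·0.34] = 718.65 + 539.399 = 1258.05.
With uncorrelated errors the cross-covariances are all true-score covariance, so they carry over unchanged; only the diagonal terms shrink to ρᵢσᵢ².
True-score variance = [19.9²·0.86 + 2²·5.5²·0.93 + 14.2²·0.71] + 539.399 = 596.263 + 539.399 = 1135.66.
Reliability = 1135.66 / 1258.05 = 0.9027.

0.9027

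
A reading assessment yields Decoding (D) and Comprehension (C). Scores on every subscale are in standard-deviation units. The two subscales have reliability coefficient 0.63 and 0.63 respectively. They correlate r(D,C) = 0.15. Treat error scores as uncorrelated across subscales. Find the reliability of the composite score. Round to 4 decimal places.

Var(D+C) = 2 + 2·[0.15] = 2 + 0.3 = 2.3.
With uncorrelated errors the cross-covariances are all true-score covariance, so they carry over unchanged; only the diagonal terms shrink to ρᵢσᵢ².
True-score variance = [0.63 + 0.63] + 0.3 = 1.26 + 0.3 = 1.56.
Reliability = 1.56 / 2.3 = 0.6783.

0.6783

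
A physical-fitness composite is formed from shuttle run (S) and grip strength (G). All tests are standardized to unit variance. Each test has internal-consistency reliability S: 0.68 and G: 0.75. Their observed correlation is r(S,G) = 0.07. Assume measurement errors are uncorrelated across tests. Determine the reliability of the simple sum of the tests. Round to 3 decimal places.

0.734

Var(S+G) = 2 + 2·[0.07] = 2 + 0.14 = 2.14.
With uncorrelated errors the cross-covariances are all true-score covariance, so they carry over unchanged; only the diagonal terms shrink to ρᵢσᵢ².
True-score variance = [0.68 + 0.75] + 0.14 = 1.43 + 0.14 = 1.57.
Reliability = 1.57 / 2.14 = 0.734.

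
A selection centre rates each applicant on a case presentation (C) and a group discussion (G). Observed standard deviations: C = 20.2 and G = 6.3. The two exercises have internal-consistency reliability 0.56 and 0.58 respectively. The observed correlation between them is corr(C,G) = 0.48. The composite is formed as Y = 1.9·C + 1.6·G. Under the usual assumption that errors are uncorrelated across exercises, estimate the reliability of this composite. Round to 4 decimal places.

0.6450

Var(Y) = 1.9²·20.2² + 1.6²·6.3² + 2·[3.04·20.2·6.3·0.48] = 1574.63 + 371.396 = 1946.03.
Because errors are independent across components, Cov(Tᵢ,Tⱼ) = Cov(Xᵢ,Xⱼ); the off-diagonal part of the true-score variance is the same as above.
True-score variance = [1.9²·20.2²·0.56 + 1.6²·6.3²·0.58] + 371.396 = 883.825 + 371.396 = 1255.22.
Reliability = 1255.22 / 1946.03 = 0.6450.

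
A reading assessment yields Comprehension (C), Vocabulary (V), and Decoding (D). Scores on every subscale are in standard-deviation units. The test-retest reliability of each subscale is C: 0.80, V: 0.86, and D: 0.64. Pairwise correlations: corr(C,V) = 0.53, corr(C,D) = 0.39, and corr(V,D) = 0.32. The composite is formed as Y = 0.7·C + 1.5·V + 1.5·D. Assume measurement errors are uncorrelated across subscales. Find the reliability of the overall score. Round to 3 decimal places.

Var(Y) = 0.7² + 1.5² + 1.5² + 2·[1.05·0.53 + 1.05·0.39 + 2.25·0.32] = 4.99 + 3.372 = 8.362.
Because errors are independent across components, Cov(Tᵢ,Tⱼ) = Cov(Xᵢ,Xⱼ); the off-diagonal part of the true-score variance is the same as above.
True-score variance = [0.7²·0.80 + 1.5²·0.86 + 1.5²·0.64] + 3.372 = 3.767 + 3.372 = 7.139.
Reliability = 7.139 / 8.362 = 0.854.

0.854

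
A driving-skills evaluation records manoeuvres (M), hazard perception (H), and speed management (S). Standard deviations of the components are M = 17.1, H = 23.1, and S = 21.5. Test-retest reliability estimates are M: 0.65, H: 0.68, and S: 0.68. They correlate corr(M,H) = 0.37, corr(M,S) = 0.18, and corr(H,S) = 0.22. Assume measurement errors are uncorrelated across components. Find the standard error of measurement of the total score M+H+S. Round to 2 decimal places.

20.52

Var(total) = 1288.27 + 643.187 = 1931.46.
True-score variance = 867.251 + 643.187 = 1510.44, so reliability = 0.7820.
Error variance = 1931.46 − 1510.44 = 421.019; SEM = √421.019 = 20.52.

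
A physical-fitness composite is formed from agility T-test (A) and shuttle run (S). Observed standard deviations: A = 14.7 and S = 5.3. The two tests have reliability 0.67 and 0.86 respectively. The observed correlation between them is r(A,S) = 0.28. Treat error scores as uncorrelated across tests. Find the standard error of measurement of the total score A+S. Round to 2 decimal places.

Var(total) = 244.18 + 43.6296 = 287.81.
True-score variance = 168.938 + 43.6296 = 212.567, so reliability = 0.7386.
Error variance = 287.81 − 212.567 = 75.2423; SEM = √75.2423 = 8.67.

8.67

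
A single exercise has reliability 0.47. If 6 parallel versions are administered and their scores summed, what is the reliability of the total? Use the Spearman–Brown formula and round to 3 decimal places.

ρ_k = kρ / (1 + (k−1)ρ) = 6·0.47 / (1 + 5·0.47) = 2.820 / 3.350 = 0.842.

0.842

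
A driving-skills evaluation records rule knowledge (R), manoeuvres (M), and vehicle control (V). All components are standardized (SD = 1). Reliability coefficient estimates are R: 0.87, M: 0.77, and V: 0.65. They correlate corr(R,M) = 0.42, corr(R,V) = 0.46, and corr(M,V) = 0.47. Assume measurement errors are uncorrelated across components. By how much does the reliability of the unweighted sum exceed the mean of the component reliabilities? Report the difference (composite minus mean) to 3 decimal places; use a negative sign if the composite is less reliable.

Var(sum) = 3 + 2.7 = 5.7; true-score variance = 2.29 + 2.7 = 4.99; composite reliability = 0.8754.
Mean component reliability = 0.7633.
Difference = 0.8754 − 0.7633 = 0.112.

0.112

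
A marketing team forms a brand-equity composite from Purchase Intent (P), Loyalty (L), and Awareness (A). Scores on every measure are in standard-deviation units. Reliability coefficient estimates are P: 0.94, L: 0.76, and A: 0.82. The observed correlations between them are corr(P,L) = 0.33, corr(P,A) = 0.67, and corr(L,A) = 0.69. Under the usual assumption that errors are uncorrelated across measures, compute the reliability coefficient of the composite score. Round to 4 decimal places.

0.9248

Var(P+L+A) = 3 + 2·[0.33 + 0.67 + 0.69] = 3 + 3.38 = 6.38.
Because errors are independent across components, Cov(Tᵢ,Tⱼ) = Cov(Xᵢ,Xⱼ); the off-diagonal part of the true-score variance is the same as above.
True-score variance = [0.94 + 0.76 + 0.82] + 3.38 = 2.52 + 3.38 = 5.9.
Reliability = 5.9 / 6.38 = 0.9248.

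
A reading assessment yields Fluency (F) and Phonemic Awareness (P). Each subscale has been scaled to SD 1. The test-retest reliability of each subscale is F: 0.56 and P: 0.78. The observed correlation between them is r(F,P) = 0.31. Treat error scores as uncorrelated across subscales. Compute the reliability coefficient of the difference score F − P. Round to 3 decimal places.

0.522

Var(F−P) = 1 + 1 − 2·0.31 = 2 − 0.62 = 1.38.
Because errors are independent across components, Cov(Tᵢ,Tⱼ) = Cov(Xᵢ,Xⱼ); the off-diagonal part of the true-score variance is the same as above.
True-score variance = [0.56 + 0.78] − 0.62 = 1.34 − 0.62 = 0.72.
Reliability = 0.72 / 1.38 = 0.522.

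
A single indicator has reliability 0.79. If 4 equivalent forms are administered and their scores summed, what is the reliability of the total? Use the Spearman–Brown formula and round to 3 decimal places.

0.938

ρ_k = kρ / (1 + (k−1)ρ) = 4·0.79 / (1 + 3·0.79) = 3.160 / 3.370 = 0.938.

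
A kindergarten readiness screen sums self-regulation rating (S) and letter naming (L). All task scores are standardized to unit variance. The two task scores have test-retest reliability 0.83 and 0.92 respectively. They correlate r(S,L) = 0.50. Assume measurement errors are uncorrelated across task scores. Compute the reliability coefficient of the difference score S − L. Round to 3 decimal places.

Var(S−L) = 1 + 1 − 2·0.50 = 2 − 1 = 1.
With uncorrelated errors the cross-covariances are all true-score covariance, so they carry over unchanged; only the diagonal terms shrink to ρᵢσᵢ².
True-score variance = [0.83 + 0.92] − 1 = 1.75 − 1 = 0.75.
Reliability = 0.75 / 1 = 0.750.

0.750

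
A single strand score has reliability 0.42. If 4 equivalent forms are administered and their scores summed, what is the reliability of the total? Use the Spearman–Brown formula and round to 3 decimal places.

0.743

ρ_k = kρ / (1 + (k−1)ρ) = 4·0.42 / (1 + 3·0.42) = 1.680 / 2.260 = 0.743.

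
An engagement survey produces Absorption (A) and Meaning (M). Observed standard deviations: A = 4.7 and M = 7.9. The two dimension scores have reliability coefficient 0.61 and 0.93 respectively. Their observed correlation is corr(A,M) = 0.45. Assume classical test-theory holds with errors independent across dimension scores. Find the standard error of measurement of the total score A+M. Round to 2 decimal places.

Var(total) = 84.5 + 33.417 = 117.917.
True-score variance = 71.5162 + 33.417 = 104.933, so reliability = 0.8899.
Error variance = 117.917 − 104.933 = 12.9838; SEM = √12.9838 = 3.60.

3.60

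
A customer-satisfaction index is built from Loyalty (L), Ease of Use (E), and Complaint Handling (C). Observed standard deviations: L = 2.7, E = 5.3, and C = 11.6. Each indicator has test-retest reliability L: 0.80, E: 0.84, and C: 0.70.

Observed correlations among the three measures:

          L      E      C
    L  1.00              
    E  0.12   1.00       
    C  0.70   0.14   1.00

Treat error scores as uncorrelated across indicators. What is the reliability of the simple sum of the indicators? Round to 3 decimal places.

Var(L+E+C) = 2.7² + 5.3² + 11.6² + 2·[2.7·5.3·0.12 + 2.7·11.6·0.70 + 5.3·11.6·0.14] = 169.94 + 64.4968 = 234.437.
Under uncorrelated errors the observed covariances equal the true-score covariances, so only the own-variance terms attenuate.
True-score variance = [2.7²·0.80 + 5.3²·0.84 + 11.6²·0.70] + 64.4968 = 123.62 + 64.4968 = 188.116.
Reliability = 188.116 / 234.437 = 0.802.

0.802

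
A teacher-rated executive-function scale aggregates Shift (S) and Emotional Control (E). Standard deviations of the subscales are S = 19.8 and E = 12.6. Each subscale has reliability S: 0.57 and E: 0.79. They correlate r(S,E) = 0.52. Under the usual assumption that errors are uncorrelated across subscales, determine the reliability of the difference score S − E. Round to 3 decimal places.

Var(S−E) = 19.8² + 12.6² − 2·19.8·12.6·0.52 = 550.8 − 259.459 = 291.341.
Because errors are independent across components, Cov(Tᵢ,Tⱼ) = Cov(Xᵢ,Xⱼ); the off-diagonal part of the true-score variance is the same as above.
True-score variance = [19.8²·0.57 + 12.6²·0.79] − 259.459 = 348.883 − 259.459 = 89.424.
Reliability = 89.424 / 291.341 = 0.307.

0.307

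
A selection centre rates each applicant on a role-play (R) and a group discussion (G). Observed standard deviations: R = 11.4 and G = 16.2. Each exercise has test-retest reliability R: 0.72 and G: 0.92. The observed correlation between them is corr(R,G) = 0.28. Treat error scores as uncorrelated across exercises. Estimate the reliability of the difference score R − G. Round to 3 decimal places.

Var(R−G) = 11.4² + 16.2² − 2·11.4·16.2·0.28 = 392.4 − 103.421 = 288.979.
Under uncorrelated errors the observed covariances equal the true-score covariances, so only the own-variance terms attenuate.
True-score variance = [11.4²·0.72 + 16.2²·0.92] − 103.421 = 335.016 − 103.421 = 231.595.
Reliability = 231.595 / 288.979 = 0.801.

0.801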